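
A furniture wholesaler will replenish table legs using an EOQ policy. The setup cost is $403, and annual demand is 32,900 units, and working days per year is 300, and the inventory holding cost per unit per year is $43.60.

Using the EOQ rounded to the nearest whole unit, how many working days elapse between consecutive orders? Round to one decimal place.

7.1 days

EOQ = √(2DS/H) = √(2 × 32,900 × 403 / 43.6)
    = √(608,197.25) ≈ 779.87 → Q = 780 units
T = Q/D × 300 days = 780/32,900 × 300 = 7.112 days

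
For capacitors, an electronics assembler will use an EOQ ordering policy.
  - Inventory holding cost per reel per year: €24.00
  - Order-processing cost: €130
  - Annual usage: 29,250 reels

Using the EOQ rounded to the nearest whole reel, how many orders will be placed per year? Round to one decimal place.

2DS/H = 2·29,250·130/24 = 316,875.00
EOQ = √316,875.00 ≈ 562.92 → Q = 563
Orders per year = D/Q = 29,250 / 563 = 51.954

52.0 orders per year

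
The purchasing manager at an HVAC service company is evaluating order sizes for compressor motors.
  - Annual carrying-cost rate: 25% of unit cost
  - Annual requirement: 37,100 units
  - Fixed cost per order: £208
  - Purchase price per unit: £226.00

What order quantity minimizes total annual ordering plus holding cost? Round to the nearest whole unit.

H = i·C = 0.25 × £226 = £56.5000 per unit-year
2DS/H = 2·37,100·208/56.5 = 273,161.06
EOQ = √273,161.06 ≈ 522.65

523 units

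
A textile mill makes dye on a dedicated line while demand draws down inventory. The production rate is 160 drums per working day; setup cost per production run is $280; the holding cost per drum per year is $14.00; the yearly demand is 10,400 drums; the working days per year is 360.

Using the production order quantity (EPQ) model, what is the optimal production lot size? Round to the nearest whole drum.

713 drums

Daily demand d = 10,400/360 = 28.889; p = 160; 1 − d/p = 0.81944
EPQ = √(2DS / (H(1 − d/p)))
    = √(2 × 10,400 × 280 / (14 × 0.81944)) ≈ 712.50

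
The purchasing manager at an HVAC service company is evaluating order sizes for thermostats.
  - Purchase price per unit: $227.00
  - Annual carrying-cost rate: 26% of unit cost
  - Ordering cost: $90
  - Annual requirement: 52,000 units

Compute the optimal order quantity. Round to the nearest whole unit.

398 units

H = i·C = 0.26 × $227 = $59.0200 per unit-year
Optimal lot size Q* = (2 × 52,000 × $90 / $59.02)^½ ≈ 398.23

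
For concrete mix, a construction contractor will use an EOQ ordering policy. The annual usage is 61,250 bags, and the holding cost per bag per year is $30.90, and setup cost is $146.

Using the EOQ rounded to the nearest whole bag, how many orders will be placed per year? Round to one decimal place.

80.5 orders per year

2DS/H = 2·61,250·146/30.9 = 578,802.59
EOQ = √578,802.59 ≈ 760.79 → Q = 761
Orders per year = D/Q = 61,250 / 761 = 80.486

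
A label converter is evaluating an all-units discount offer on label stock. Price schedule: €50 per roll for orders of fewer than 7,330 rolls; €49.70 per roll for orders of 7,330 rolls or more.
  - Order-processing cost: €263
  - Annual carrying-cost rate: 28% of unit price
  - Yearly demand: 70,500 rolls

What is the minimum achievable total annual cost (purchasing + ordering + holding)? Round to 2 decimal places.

H₁ = 28%×€50 = €14.0000;  H₂ = 28%×€49.70 = €13.9160
EOQ₁ = √(2×70,500×263/14.0000) = 1,627.51  (< 7,330, feasible at tier 1)
EOQ₂ = √(2×70,500×263/13.9160) = 1,632.41  (< 7,330 → use Q = 7,330 at tier-2 price)
TC(tier 1 (EOQ₁), Q≈1,627.5) = €3,547,785.13
TC(tier 2, Q≈7,330.0) = €3,557,381.68
Minimum at tier 1 (EOQ₁): €3,547,785.13

€3,547,785.13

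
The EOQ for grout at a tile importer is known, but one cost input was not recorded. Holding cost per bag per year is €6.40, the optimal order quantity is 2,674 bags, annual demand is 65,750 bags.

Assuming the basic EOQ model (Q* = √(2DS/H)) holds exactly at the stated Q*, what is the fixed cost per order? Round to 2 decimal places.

From Q* = √(2DS/H) ⇒ Q*² = 2DS/H.
S = Q²H / (2D) = 2,674² × 6.4 / (2 × 65,750) = 347.9982

€348.00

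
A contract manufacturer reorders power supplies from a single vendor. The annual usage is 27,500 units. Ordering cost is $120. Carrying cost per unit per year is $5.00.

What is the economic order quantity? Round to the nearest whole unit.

1,149 units

2DS/H = 2·27,500·120/5 = 1,320,000.00
EOQ = √1,320,000.00 ≈ 1,148.91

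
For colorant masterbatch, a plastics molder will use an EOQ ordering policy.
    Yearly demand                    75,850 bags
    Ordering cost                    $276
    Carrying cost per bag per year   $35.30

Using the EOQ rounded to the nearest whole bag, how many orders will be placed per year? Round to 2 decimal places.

69.65 orders per year

2DS/H = 2·75,850·276/35.3 = 1,186,096.32
EOQ = √1,186,096.32 ≈ 1,089.08 → Q = 1,089
Orders per year = D/Q = 75,850 / 1,089 = 69.651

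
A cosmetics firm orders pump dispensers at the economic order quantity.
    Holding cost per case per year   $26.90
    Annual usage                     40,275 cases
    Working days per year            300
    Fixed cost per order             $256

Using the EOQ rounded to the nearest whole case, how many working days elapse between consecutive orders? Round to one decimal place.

6.5 days

Q* = √(2·D·S / H) = √(2·40,275·256 / 26.9) = √766,572.5 ≈ 875.54 → Q = 876 cases
Cycle time = (working days × Q)/D = (300 × 876) / 40,275 = 6.525 days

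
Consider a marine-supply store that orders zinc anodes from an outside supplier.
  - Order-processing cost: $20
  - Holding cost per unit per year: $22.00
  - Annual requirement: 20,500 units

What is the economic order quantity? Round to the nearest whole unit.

193 units

2DS/H = 2·20,500·20/22 = 37,272.73
EOQ = √37,272.73 ≈ 193.06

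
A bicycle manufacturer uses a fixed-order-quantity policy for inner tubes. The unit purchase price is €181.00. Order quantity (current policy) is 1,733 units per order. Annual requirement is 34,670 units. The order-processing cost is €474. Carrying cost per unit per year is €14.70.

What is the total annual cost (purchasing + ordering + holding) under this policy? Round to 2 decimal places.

€6,297,490.29

Annual ordering cost = (D/Q)·S = (34,670/1,733) × 474 = €9,482.74
Annual holding cost  = (Q/2)·H = (1,733/2) × 14.7 = €12,737.55
Purchase cost = D·C = 34,670 × 181 = €6,275,270.00
Total = €9,482.74 + €12,737.55 + €6,275,270.00 = €6,297,490.29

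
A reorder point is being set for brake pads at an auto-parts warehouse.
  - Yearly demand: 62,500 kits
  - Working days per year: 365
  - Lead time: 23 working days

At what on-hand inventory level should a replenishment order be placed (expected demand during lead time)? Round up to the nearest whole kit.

Daily demand d = 62,500 / 365 = 171.233 kits/day
Demand during lead time = 171.233 × 23 = 3,938.36
Reorder point = 3,938.36 → round up

3,939 kits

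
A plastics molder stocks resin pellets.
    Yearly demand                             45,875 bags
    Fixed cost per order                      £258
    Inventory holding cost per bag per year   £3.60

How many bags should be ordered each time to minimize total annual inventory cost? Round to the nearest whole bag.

2,564 bags

2DS/H = 2·45,875·258/3.6 = 6,575,416.67
EOQ = √6,575,416.67 ≈ 2,564.26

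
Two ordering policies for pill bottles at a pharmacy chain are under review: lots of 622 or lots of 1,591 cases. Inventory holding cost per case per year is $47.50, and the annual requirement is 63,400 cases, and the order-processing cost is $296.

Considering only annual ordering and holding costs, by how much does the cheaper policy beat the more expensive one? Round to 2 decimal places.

For each Q, cost = (D/Q)·S + (Q/2)·H.
TC(622) = (63,400/622)×296 + (622/2)×47.5 = $44,943.56
TC(1,591) = (63,400/1,591)×296 + (1,591/2)×47.5 = $49,581.60
|ΔTC| = |$44,943.56 − $49,581.60| = $4,638.04

$4,638.04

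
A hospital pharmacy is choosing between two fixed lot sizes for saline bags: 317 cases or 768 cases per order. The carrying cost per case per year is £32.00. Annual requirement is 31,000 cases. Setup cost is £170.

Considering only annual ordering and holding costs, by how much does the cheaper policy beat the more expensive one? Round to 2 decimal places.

£2,546.63

TC(Q) = (D/Q)S + (Q/2)H
TC(317) = (31,000/317)×170 + (317/2)×32 = £21,696.61
TC(768) = (31,000/768)×170 + (768/2)×32 = £19,149.98
Cheaper: Q = 768.  Difference = £2,546.63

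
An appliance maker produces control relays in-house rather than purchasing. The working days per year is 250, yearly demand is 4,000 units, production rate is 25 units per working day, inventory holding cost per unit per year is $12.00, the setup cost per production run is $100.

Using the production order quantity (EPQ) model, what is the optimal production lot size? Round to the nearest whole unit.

d = 4,000/250 = 16.0000 units/day;  effective holding cost H(1 − d/p) = 12·(1 − 16.0000/25) = 4.32000
Q* = √(2DS / H_eff) = √(2·4,000·100 / 4.32000) ≈ 430.33

430 units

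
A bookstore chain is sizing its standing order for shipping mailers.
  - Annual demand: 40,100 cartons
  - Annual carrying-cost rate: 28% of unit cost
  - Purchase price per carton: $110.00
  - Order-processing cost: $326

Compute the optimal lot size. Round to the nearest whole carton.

Holding cost per carton per year: H = 28% × $110 = $30.8000
Optimal lot size Q* = (2 × 40,100 × $326 / $30.8)^½ ≈ 921.34

921 cartons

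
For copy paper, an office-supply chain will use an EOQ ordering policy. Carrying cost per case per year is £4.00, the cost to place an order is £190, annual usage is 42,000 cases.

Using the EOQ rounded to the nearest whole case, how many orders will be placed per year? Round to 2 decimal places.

21.03 orders per year

Optimal lot size Q* = (2 × 42,000 × £190 / £4)^½ ≈ 1,997.50 → Q = 1,997
N = D/Q = 42,000/1,997 ≈ 21.032 orders/yr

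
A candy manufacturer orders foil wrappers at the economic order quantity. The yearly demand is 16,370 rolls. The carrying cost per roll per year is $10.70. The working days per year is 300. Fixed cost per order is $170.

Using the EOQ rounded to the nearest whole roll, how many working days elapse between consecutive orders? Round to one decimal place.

Q* = √(2·D·S / H) = √(2·16,370·170 / 10.7) = √520,168.2 ≈ 721.23 → Q = 721 rolls
Cycle time = (working days × Q)/D = (300 × 721) / 16,370 = 13.213 days

13.2 days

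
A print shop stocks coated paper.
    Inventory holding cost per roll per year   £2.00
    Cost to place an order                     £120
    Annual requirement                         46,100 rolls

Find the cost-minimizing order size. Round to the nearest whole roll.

2DS/H = 2·46,100·120/2 = 5,532,000.00
EOQ = √5,532,000.00 ≈ 2,352.02

2,352 rolls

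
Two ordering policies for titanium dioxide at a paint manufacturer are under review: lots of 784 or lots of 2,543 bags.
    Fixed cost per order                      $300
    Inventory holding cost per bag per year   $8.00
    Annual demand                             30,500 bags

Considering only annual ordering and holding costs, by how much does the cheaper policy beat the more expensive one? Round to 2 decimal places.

$1,036.81

Annual cost at Q: ordering D·S/Q plus holding Q·H/2.
TC(784) = (30,500/784)×300 + (784/2)×8 = $14,806.92
TC(2,543) = (30,500/2,543)×300 + (2,543/2)×8 = $13,770.11
Lots of 2,543 are cheaper by $1,036.81.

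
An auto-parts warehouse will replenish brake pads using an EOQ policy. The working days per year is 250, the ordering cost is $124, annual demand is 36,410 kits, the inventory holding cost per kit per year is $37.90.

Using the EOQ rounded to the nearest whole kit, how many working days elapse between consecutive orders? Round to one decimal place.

3.4 days

EOQ = √(2DS/H) = √(2 × 36,410 × 124 / 37.9)
    = √(238,250.13) ≈ 488.11 → Q = 488 kits
T = Q/D × 250 days = 488/36,410 × 250 = 3.351 days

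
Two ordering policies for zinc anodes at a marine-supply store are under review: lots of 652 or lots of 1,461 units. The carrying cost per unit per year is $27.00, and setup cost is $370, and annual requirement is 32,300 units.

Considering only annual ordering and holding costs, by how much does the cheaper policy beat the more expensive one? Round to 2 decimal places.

TC(Q) = (D/Q)S + (Q/2)H
TC(652) = (32,300/652)×370 + (652/2)×27 = $27,131.75
TC(1,461) = (32,300/1,461)×370 + (1,461/2)×27 = $27,903.51
Cheaper: Q = 652.  Difference = $771.76

$771.76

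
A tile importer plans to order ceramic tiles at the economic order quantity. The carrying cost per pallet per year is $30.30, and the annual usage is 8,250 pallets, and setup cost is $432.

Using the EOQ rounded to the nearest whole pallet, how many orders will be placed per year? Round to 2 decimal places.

EOQ = √(2DS/H) = √(2 × 8,250 × 432 / 30.3)
    = √(235,247.52) ≈ 485.02 → Q = 485
Orders per year = D/Q = 8,250 / 485 = 17.010

17.01 orders per year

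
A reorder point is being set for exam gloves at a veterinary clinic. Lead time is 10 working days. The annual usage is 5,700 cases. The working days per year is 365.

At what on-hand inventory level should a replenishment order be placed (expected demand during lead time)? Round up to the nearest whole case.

Daily demand d = 5,700 / 365 = 15.616 cases/day
Demand during lead time = 15.616 × 10 = 156.16
Reorder point = 156.16 → round up

157 cases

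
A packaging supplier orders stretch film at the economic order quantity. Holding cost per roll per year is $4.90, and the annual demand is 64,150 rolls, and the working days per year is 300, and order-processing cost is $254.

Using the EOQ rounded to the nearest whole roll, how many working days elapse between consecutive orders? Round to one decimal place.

12.1 days

EOQ = √(2DS/H) = √(2 × 64,150 × 254 / 4.9)
    = √(6,650,653.06) ≈ 2,578.89 → Q = 2,579 rolls
T = Q/D × 300 days = 2,579/64,150 × 300 = 12.061 days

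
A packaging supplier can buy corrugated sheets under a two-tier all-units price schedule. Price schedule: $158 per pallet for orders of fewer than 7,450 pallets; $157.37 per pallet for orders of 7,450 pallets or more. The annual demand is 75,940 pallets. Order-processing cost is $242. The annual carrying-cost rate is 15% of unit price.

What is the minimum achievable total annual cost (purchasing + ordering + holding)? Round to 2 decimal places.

$12,028,034.28

H₁ = 15%×$158 = $23.7000;  H₂ = 15%×$157.37 = $23.6055
EOQ₁ = √(2×75,940×242/23.7000) = 1,245.33  (< 7,450, feasible at tier 1)
EOQ₂ = √(2×75,940×242/23.6055) = 1,247.82  (< 7,450 → use Q = 7,450 at tier-2 price)
TC(tier 1 (EOQ₁), Q≈1,245.3) = $12,028,034.28
TC(tier 2, Q≈7,450.0) = $12,041,075.06
Minimum at tier 1 (EOQ₁): $12,028,034.28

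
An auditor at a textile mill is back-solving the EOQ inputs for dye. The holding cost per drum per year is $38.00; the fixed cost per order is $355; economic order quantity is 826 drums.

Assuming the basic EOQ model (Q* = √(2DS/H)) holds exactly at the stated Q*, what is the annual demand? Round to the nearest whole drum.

EOQ relation: Q² = 2DS/H, so rearrange for the unknown.
D = Q²H / (2S) = 826² × 38 / (2 × 355) = 36,516.18

36,516 drums per year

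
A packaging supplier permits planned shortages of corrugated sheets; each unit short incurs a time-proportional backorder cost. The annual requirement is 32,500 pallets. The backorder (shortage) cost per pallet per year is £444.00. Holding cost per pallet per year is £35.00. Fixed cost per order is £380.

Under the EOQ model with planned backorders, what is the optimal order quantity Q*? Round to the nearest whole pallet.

Basic EOQ = √(2·32,500·380/35) = 840.068
Backorder adjustment √((H+b)/b) = √((35+444)/444) = 1.0387
Q* = 840.068 × 1.0387 ≈ 872.55

873 pallets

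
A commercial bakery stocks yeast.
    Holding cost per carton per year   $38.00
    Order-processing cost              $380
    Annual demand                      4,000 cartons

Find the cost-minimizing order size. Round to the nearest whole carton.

Q* = √(2·D·S / H) = √(2·4,000·380 / 38) = √80,000.0 ≈ 282.84

283 cartons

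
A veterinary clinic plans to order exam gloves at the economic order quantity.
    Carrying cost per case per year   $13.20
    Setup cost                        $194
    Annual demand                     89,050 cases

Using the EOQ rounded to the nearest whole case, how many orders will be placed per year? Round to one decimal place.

55.0 orders per year

Optimal lot size Q* = (2 × 89,050 × $194 / $13.2)^½ ≈ 1,617.88 → Q = 1,618
N = D/Q = 89,050/1,618 ≈ 55.037 orders/yr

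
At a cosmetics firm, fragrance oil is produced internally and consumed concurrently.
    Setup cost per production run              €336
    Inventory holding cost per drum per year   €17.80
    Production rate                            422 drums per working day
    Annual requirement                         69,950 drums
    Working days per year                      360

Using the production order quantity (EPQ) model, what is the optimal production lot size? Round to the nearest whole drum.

d = 69,950/360 = 194.3056 drums/day;  effective holding cost H(1 − d/p) = 17.8·(1 − 194.3056/422) = 9.60417
Q* = √(2DS / H_eff) = √(2·69,950·336 / 9.60417) ≈ 2,212.32

2,212 drums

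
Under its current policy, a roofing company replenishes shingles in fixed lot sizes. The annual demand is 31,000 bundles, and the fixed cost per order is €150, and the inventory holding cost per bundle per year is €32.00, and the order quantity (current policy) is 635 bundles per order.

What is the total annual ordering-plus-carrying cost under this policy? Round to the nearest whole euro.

Orders/yr = 31,000/635 = 48.819; ordering cost = 48.819 × €150 = €7,322.83
Average inventory = 635/2 = 317.5; holding cost = 317.5 × €32 = €10,160.00
Total = €7,322.83 + €10,160.00 = €17,482.83

€17,483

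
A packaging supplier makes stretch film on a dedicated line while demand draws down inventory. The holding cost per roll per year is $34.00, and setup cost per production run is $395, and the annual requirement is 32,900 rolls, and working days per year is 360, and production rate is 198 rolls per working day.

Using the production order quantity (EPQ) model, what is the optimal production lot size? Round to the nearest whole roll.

1,192 rolls

d = 32,900/360 = 91.3889 rolls/day;  effective holding cost H(1 − d/p) = 34·(1 − 91.3889/198) = 18.30696
Q* = √(2DS / H_eff) = √(2·32,900·395 / 18.30696) ≈ 1,191.53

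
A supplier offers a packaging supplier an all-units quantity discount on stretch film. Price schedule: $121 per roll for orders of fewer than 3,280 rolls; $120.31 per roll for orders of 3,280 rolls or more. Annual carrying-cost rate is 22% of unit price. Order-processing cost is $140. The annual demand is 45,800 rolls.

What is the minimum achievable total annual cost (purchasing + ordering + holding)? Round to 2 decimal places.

H₁ = 22%×$121 = $26.6200;  H₂ = 22%×$120.31 = $26.4682
EOQ₁ = √(2×45,800×140/26.6200) = 694.08  (< 3,280, feasible at tier 1)
EOQ₂ = √(2×45,800×140/26.4682) = 696.06  (< 3,280 → use Q = 3,280 at tier-2 price)
TC(tier 1 (EOQ₁), Q≈694.1) = $5,560,276.33
TC(tier 2, Q≈3,280.0) = $5,555,560.73
Minimum at tier 2: $5,555,560.73

$5,555,560.73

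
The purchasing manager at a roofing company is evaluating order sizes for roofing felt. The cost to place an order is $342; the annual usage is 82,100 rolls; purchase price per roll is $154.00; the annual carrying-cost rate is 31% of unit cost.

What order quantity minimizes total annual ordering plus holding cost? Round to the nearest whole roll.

1,085 rolls

Carrying cost H = $154 × 31% = $47.7400/roll/yr
Optimal lot size Q* = (2 × 82,100 × $342 / $47.74)^½ ≈ 1,084.57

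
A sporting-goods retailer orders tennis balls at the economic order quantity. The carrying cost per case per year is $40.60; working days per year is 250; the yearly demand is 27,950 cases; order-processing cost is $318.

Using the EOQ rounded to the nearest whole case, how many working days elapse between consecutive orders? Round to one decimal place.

5.9 days

Q* = √(2·D·S / H) = √(2·27,950·318 / 40.6) = √437,837.4 ≈ 661.69 → Q = 662 cases
T = Q/D × 250 days = 662/27,950 × 250 = 5.921 days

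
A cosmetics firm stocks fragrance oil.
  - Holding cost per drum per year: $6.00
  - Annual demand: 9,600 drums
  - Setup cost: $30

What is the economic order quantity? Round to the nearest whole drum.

310 drums

Optimal lot size Q* = (2 × 9,600 × $30 / $6)^½ ≈ 309.84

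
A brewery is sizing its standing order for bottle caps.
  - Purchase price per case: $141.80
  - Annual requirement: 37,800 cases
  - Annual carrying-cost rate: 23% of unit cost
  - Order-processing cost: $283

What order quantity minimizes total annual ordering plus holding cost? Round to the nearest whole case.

810 cases

Carrying cost H = $141.8 × 23% = $32.6140/case/yr
EOQ = √(2DS/H) = √(2 × 37,800 × 283 / 32.614)
    = √(656,000.49) ≈ 809.94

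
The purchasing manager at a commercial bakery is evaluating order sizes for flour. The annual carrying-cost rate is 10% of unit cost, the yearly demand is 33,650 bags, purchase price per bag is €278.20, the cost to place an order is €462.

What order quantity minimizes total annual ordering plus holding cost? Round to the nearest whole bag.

1,057 bags

Holding cost per bag per year: H = 10% × €278.2 = €27.8200
2DS/H = 2·33,650·462/27.82 = 1,117,634.80
EOQ = √1,117,634.80 ≈ 1,057.18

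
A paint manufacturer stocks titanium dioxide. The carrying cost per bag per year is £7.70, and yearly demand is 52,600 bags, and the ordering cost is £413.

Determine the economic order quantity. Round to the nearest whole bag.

2,375 bags

EOQ = √(2DS/H) = √(2 × 52,600 × 413 / 7.7)
    = √(5,642,545.45) ≈ 2,375.40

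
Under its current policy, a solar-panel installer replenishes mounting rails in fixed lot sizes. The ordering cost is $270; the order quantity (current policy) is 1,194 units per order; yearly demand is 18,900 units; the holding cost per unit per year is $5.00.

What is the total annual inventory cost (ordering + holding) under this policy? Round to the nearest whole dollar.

$7,259

Annual ordering cost = (D/Q)·S = (18,900/1,194) × 270 = $4,273.87
Annual holding cost  = (Q/2)·H = (1,194/2) × 5 = $2,985.00
Total = $4,273.87 + $2,985.00 = $7,258.87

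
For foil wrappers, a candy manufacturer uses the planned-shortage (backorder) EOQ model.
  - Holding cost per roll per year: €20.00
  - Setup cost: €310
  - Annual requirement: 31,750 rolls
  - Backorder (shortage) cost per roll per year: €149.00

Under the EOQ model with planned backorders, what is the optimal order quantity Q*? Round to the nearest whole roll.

1,057 rolls

Q* = √(2DS/H) · √((H + b)/b)
   = √(2 × 31,750 × 310 / 20) · √((20 + 149) / 149)
   = 992.094 × 1.0650 ≈ 1,056.58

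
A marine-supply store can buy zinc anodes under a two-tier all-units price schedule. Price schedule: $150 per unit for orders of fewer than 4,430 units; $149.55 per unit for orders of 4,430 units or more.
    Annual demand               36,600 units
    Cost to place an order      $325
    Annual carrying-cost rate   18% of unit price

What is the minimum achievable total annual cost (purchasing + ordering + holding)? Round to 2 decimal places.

H₁ = 18%×$150 = $27.0000;  H₂ = 18%×$149.55 = $26.9190
EOQ₁ = √(2×36,600×325/27.0000) = 938.68  (< 4,430, feasible at tier 1)
EOQ₂ = √(2×36,600×325/26.9190) = 940.09  (< 4,430 → use Q = 4,430 at tier-2 price)
TC(tier 1 (EOQ₁), Q≈938.7) = $5,515,344.23
TC(tier 2, Q≈4,430.0) = $5,535,840.69
Minimum at tier 1 (EOQ₁): $5,515,344.23

$5,515,344.23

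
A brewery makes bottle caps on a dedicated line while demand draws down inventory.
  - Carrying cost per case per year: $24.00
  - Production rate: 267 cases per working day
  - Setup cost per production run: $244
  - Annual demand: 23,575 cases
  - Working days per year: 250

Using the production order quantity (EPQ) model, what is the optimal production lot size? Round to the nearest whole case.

861 cases

d = 23,575/250 = 94.3000 cases/day;  effective holding cost H(1 − d/p) = 24·(1 − 94.3000/267) = 15.52360
Q* = √(2DS / H_eff) = √(2·23,575·244 / 15.52360) ≈ 860.87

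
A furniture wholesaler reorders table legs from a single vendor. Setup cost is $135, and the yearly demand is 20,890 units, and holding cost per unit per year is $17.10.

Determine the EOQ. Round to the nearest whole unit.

2DS/H = 2·20,890·135/17.1 = 329,842.11
EOQ = √329,842.11 ≈ 574.32

574 units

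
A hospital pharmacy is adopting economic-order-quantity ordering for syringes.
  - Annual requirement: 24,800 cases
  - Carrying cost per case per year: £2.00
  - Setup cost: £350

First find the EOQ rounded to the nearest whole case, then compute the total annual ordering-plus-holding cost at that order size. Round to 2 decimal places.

£5,892.37

EOQ = √(2DS/H) = √(2 × 24,800 × 350 / 2)
    = √(8,680,000.00) ≈ 2,946.18 → Q = 2,946 cases
Orders/yr = 24,800/2,946 = 8.418; ordering cost = 8.418 × £350 = £2,946.37
Average inventory = 2,946/2 = 1473; holding cost = 1473 × £2 = £2,946.00
Total = £2,946.37 + £2,946.00 = £5,892.37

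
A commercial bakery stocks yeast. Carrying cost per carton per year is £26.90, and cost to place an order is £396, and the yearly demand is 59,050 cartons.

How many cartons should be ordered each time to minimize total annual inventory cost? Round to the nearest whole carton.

1,319 cartons

EOQ = √(2DS/H) = √(2 × 59,050 × 396 / 26.9)
    = √(1,738,572.49) ≈ 1,318.55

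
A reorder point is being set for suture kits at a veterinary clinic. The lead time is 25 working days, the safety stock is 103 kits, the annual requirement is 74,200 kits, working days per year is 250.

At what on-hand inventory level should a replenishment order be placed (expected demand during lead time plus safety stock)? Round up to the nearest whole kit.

7,523 kits

Daily demand d = 74,200 / 250 = 296.800 kits/day
Demand during lead time = 296.800 × 25 = 7,420.00
Reorder point = 7,420.00 + 103 = 7,523.00 → round up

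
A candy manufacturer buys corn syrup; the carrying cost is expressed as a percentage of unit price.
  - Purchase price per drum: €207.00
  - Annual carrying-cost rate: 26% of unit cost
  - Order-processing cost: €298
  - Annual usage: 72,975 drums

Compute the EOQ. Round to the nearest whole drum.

899 drums

H = i·C = 0.26 × €207 = €53.8200 per drum-year
EOQ = √(2DS/H) = √(2 × 72,975 × 298 / 53.82)
    = √(808,121.52) ≈ 898.96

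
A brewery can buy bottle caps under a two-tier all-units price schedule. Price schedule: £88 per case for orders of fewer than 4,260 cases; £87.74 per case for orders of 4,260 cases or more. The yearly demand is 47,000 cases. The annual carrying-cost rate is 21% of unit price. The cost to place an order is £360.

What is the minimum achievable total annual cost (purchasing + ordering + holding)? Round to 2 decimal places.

£4,161,007.26

H₁ = 21%×£88 = £18.4800;  H₂ = 21%×£87.74 = £18.4254
EOQ₁ = √(2×47,000×360/18.4800) = 1,353.21  (< 4,260, feasible at tier 1)
EOQ₂ = √(2×47,000×360/18.4254) = 1,355.21  (< 4,260 → use Q = 4,260 at tier-2 price)
TC(tier 1 (EOQ₁), Q≈1,353.2) = £4,161,007.26
TC(tier 2, Q≈4,260.0) = £4,166,997.93
Minimum at tier 1 (EOQ₁): £4,161,007.26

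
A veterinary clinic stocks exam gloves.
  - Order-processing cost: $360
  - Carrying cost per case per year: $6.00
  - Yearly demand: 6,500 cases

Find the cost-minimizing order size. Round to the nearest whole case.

EOQ = √(2DS/H) = √(2 × 6,500 × 360 / 6)
    = √(780,000.00) ≈ 883.18

883 cases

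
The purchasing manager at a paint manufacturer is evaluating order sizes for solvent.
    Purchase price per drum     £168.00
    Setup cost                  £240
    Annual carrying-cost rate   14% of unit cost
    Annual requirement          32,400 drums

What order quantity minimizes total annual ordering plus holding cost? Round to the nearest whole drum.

813 drums

Carrying cost H = £168 × 14% = £23.5200/drum/yr
Optimal lot size Q* = (2 × 32,400 × £240 / £23.52)^½ ≈ 813.16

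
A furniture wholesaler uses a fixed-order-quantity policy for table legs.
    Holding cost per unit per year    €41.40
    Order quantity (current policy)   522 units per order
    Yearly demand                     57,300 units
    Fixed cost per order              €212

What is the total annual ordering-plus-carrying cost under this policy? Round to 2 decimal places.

€34,076.66

Ordering: D/Q × S = 57,300/522 × €212 = €23,271.26
Holding:  Q/2 × H = 522/2 × €41.4 = €10,805.40
Total = €23,271.26 + €10,805.40 = €34,076.66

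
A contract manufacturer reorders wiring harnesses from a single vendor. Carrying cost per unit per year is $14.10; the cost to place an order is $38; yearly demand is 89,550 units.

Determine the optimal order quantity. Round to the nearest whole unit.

Optimal lot size Q* = (2 × 89,550 × $38 / $14.1)^½ ≈ 694.75

695 units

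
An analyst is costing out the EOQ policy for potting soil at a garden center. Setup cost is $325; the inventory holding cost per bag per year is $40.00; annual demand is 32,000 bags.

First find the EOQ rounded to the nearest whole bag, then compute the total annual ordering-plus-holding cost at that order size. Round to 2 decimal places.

$28,844.41

Optimal lot size Q* = (2 × 32,000 × $325 / $40)^½ ≈ 721.11 → Q = 721 bags
Orders/yr = 32,000/721 = 44.383; ordering cost = 44.383 × $325 = $14,424.41
Average inventory = 721/2 = 360.5; holding cost = 360.5 × $40 = $14,420.00
Total = $14,424.41 + $14,420.00 = $28,844.41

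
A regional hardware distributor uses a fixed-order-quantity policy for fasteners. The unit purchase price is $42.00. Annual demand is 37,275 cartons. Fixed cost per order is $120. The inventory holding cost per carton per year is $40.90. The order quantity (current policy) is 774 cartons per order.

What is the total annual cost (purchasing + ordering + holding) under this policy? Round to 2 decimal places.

Ordering: D/Q × S = 37,275/774 × $120 = $5,779.07
Holding:  Q/2 × H = 774/2 × $40.9 = $15,828.30
Purchase cost = D·C = 37,275 × 42 = $1,565,550.00
Total = $5,779.07 + $15,828.30 + $1,565,550.00 = $1,587,157.37

$1,587,157.37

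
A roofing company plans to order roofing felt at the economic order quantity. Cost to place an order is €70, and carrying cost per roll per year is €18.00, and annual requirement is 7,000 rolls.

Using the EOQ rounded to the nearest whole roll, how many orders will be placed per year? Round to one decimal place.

EOQ = √(2DS/H) = √(2 × 7,000 × 70 / 18)
    = √(54,444.44) ≈ 233.33 → Q = 233
N = D/Q = 7,000/233 ≈ 30.043 orders/yr

30.0 orders per year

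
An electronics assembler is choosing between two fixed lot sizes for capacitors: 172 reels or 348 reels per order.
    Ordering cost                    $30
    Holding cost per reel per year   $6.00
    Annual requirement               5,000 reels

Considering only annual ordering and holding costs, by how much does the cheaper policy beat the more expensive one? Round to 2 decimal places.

$86.94

For each Q, cost = (D/Q)·S + (Q/2)·H.
TC(172) = (5,000/172)×30 + (172/2)×6 = $1,388.09
TC(348) = (5,000/348)×30 + (348/2)×6 = $1,475.03
Cheaper: Q = 172.  Difference = $86.94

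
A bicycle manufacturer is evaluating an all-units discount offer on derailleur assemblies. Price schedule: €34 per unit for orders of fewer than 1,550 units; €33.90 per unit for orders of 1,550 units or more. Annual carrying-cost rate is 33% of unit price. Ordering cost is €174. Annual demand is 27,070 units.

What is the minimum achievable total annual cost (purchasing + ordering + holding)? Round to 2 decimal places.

€929,381.75

H₁ = 33%×€34 = €11.2200;  H₂ = 33%×€33.90 = €11.1870
EOQ₁ = √(2×27,070×174/11.2200) = 916.30  (< 1,550, feasible at tier 1)
EOQ₂ = √(2×27,070×174/11.1870) = 917.65  (< 1,550 → use Q = 1,550 at tier-2 price)
TC(tier 1 (EOQ₁), Q≈916.3) = €930,660.88
TC(tier 2, Q≈1,550.0) = €929,381.75
Minimum at tier 2: €929,381.75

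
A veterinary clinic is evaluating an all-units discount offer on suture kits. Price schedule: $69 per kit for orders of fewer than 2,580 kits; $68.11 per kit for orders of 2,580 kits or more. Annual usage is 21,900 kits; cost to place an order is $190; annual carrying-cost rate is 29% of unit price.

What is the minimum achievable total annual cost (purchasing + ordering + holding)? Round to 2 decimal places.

$1,518,701.74

H₁ = 29%×$69 = $20.0100;  H₂ = 29%×$68.11 = $19.7519
EOQ₁ = √(2×21,900×190/20.0100) = 644.90  (< 2,580, feasible at tier 1)
EOQ₂ = √(2×21,900×190/19.7519) = 649.10  (< 2,580 → use Q = 2,580 at tier-2 price)
TC(tier 1 (EOQ₁), Q≈644.9) = $1,524,004.39
TC(tier 2, Q≈2,580.0) = $1,518,701.74
Minimum at tier 2: $1,518,701.74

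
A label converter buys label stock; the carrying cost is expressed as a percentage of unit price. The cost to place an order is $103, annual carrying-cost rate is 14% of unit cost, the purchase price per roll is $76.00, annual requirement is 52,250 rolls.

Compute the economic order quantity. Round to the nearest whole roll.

1,006 rolls

H = i·C = 0.14 × $76 = $10.6400 per roll-year
2DS/H = 2·52,250·103/10.64 = 1,011,607.14
EOQ = √1,011,607.14 ≈ 1,005.79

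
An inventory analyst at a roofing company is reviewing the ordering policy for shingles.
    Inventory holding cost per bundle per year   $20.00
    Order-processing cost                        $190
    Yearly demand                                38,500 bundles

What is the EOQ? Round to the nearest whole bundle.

855 bundles

2DS/H = 2·38,500·190/20 = 731,500.00
EOQ = √731,500.00 ≈ 855.28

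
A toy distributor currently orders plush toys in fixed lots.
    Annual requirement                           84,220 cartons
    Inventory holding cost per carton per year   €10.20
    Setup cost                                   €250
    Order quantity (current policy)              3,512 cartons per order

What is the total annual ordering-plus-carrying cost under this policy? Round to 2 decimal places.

Orders/yr = 84,220/3,512 = 23.981; ordering cost = 23.981 × €250 = €5,995.16
Average inventory = 3,512/2 = 1756; holding cost = 1756 × €10.2 = €17,911.20
Total = €5,995.16 + €17,911.20 = €23,906.36

€23,906.36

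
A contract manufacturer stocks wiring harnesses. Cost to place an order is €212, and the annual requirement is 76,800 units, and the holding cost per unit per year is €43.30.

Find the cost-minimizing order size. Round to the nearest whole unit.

867 units

Q* = √(2·D·S / H) = √(2·76,800·212 / 43.3) = √752,037.0 ≈ 867.20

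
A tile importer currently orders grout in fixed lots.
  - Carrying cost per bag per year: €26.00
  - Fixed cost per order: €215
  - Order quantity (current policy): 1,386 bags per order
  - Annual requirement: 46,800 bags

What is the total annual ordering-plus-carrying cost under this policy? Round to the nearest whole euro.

€25,278

Ordering: D/Q × S = 46,800/1,386 × €215 = €7,259.74
Holding:  Q/2 × H = 1,386/2 × €26 = €18,018.00
Total = €7,259.74 + €18,018.00 = €25,277.74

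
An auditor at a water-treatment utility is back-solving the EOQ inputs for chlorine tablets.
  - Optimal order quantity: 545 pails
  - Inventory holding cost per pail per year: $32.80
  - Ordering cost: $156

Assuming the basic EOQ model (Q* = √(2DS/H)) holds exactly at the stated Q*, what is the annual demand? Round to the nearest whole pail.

31,226 pails per year

Since Q* = (2DS/H)^½, squaring gives Q*²·H = 2DS.
D = Q²H / (2S) = 545² × 32.8 / (2 × 156) = 31,225.71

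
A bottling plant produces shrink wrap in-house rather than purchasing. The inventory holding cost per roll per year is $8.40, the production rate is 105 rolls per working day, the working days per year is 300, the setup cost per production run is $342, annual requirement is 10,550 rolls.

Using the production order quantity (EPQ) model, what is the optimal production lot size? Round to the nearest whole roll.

1,137 rolls

Daily demand d = 10,550/300 = 35.167; p = 105; 1 − d/p = 0.66508
EPQ = √(2DS / (H(1 − d/p)))
    = √(2 × 10,550 × 342 / (8.4 × 0.66508)) ≈ 1,136.52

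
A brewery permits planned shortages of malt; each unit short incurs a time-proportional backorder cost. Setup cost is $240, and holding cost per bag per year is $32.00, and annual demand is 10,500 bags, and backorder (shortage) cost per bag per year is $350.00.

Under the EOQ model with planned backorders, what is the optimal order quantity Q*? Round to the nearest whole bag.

415 bags

Q* = √(2DS/H) · √((H + b)/b)
   = √(2 × 10,500 × 240 / 32) · √((32 + 350) / 350)
   = 396.863 × 1.0447 ≈ 414.61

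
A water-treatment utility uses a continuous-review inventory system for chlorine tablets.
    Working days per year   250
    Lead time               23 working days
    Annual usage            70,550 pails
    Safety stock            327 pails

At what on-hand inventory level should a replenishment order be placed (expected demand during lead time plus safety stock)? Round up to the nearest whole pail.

Daily demand d = 70,550 / 250 = 282.200 pails/day
Demand during lead time = 282.200 × 23 = 6,490.60
Reorder point = 6,490.60 + 327 = 6,817.60 → round up

6,818 pails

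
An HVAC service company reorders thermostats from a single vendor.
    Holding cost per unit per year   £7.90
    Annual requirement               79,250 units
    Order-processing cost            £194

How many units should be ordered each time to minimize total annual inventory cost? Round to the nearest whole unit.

Q* = √(2·D·S / H) = √(2·79,250·194 / 7.9) = √3,892,278.5 ≈ 1,972.89

1,973 units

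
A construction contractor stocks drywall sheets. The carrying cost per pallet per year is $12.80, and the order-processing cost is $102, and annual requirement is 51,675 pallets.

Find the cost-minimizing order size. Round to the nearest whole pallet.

908 pallets

2DS/H = 2·51,675·102/12.8 = 823,570.31
EOQ = √823,570.31 ≈ 907.51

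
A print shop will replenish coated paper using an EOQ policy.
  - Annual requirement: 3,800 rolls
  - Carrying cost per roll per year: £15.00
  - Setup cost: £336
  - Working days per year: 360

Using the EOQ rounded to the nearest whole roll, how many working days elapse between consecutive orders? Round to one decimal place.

39.1 days

EOQ = √(2DS/H) = √(2 × 3,800 × 336 / 15)
    = √(170,240.00) ≈ 412.60 → Q = 413 rolls
Cycle time = (working days × Q)/D = (360 × 413) / 3,800 = 39.126 days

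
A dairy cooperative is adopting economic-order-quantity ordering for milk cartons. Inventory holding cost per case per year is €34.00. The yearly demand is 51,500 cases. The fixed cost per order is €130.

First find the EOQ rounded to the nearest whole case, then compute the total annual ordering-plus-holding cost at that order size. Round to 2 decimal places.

€21,336.83

2DS/H = 2·51,500·130/34 = 393,823.53
EOQ = √393,823.53 ≈ 627.55 → Q = 628 cases
Annual ordering cost = (D/Q)·S = (51,500/628) × 130 = €10,660.83
Annual holding cost  = (Q/2)·H = (628/2) × 34 = €10,676.00
Total = €10,660.83 + €10,676.00 = €21,336.83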